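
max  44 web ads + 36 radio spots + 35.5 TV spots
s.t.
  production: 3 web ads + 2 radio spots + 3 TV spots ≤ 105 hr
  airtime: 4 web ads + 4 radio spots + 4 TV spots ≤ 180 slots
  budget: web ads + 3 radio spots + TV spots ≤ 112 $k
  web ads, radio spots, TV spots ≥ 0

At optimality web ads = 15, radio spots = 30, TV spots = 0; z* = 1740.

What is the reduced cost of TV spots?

-8.5

Binding: production and airtime. Non-binding: budget (7 unused).
Since budget is not tight, its dual is 0.
From A_Bᵀ y = c: 3·y_production + 4·y_airtime = 44; 2·y_production + 4·y_airtime = 36.
→ y_production = 8 and y_airtime = 5.
Reduced cost of TV spots: c₃ − yᵀa₃ = 35.5 − (8·3 + 5·4) = 35.5 − 44 = -8.5.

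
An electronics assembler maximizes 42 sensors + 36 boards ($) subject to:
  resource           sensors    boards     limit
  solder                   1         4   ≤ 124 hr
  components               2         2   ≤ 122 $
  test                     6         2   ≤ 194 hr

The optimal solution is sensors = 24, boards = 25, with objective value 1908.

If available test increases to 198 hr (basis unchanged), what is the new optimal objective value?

At the optimum: solder uses 124 of 124 (binding); components uses 98 of 122 (slack = 24); test uses 194 of 194 (binding).
Slack constraints have shadow price 0 (complementary slackness).
The binding rows give the dual system: 1·y_solder + 6·y_test = 42 and 4·y_solder + 2·y_test = 36.
This yields shadow prices y_solder = 6, y_test = 6.
Δz = y_test·Δb = 6 × (4) = 24, so new z* = 1908 + 24 = 1932.

1932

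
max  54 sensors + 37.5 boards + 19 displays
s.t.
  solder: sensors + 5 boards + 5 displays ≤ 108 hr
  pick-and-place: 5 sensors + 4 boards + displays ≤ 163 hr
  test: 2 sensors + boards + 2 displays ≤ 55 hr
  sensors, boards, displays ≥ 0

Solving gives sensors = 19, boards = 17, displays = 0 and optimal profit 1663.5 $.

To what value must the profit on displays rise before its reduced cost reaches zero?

Binding: pick-and-place and test. Non-binding: solder (4 unused).
Since solder is not tight, its dual is 0.
From A_Bᵀ y = c: 5·y_pick-and-place + 2·y_test = 54; 4·y_pick-and-place + 1·y_test = 37.5.
This yields shadow prices y_pick-and-place = 7, y_test = 9.5.
displays enters the basis when its profit ≥ yᵀa₃ = 7·1 + 9.5·2 = 26.

26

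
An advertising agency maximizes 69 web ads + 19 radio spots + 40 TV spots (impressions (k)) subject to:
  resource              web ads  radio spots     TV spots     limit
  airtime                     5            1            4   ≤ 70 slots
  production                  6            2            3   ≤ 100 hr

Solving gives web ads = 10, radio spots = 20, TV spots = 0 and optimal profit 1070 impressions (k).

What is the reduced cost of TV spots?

-3.5

Check each constraint at x*: airtime 70/70 (tight); production 100/100 (tight).
The binding rows give the dual system: 5·y_airtime + 6·y_production = 69 and 1·y_airtime + 2·y_production = 19.
Solving: y_airtime = 6, y_production = 6.5.
Reduced cost of TV spots: c₃ − yᵀa₃ = 40 − (6·4 + 6.5·3) = 40 − 43.5 = -3.5.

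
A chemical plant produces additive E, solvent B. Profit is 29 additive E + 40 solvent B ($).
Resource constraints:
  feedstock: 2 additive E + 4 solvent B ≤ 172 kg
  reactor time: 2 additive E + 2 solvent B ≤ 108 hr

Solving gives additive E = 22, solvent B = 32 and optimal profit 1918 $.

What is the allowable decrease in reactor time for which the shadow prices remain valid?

22

Binding constraints: feedstock, reactor time. The basis is B = [[2,4],[2,2]] with det -4.
Per unit decrease in reactor time, x* moves by d = (-1, 0.5).
The basis stays optimal until additive E reaches 0; allowable decrease = 22 hr.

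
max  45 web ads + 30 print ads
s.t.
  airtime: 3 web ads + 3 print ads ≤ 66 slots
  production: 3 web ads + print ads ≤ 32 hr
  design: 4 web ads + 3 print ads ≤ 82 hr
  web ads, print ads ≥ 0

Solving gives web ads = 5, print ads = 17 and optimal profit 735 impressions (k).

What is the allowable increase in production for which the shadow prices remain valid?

Binding constraints: airtime, production. The basis is B = [[3,3],[3,1]] with det -6.
Per unit increase in production, x* moves by d = (0.5, -0.5).
The basis stays optimal until design becomes binding; allowable increase = 22 hr.

22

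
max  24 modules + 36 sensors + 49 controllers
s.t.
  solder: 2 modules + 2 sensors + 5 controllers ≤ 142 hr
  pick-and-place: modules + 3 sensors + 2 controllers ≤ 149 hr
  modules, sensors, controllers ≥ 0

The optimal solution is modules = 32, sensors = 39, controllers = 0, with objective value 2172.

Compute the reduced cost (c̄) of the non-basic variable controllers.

At the optimum: solder uses 142 of 142 (binding); pick-and-place uses 149 of 149 (binding).
The binding rows give the dual system: 2·y_solder + 1·y_pick-and-place = 24 and 2·y_solder + 3·y_pick-and-place = 36.
This yields shadow prices y_solder = 9, y_pick-and-place = 6.
Reduced cost of controllers: c₃ − yᵀa₃ = 49 − (9·5 + 6·2) = 49 − 57 = -8.

-8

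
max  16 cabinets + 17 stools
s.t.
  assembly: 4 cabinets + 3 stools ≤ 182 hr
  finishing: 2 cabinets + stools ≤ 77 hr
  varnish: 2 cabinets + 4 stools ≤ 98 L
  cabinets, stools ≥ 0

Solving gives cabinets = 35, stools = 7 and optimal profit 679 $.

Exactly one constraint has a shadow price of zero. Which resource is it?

assembly: 161/182 (slack 21)
finishing: 77/77 (binding)
varnish: 98/98 (binding)
By complementary slackness, a constraint with positive slack has shadow price 0 → assembly.

assembly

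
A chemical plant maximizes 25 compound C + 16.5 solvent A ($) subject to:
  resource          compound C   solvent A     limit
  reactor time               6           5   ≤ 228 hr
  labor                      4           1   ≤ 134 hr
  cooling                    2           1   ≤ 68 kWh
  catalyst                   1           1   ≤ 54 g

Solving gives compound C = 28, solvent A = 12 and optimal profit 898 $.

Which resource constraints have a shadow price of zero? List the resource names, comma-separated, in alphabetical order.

reactor time: 228/228 (binding)
labor: 124/134 (slack 10)
cooling: 68/68 (binding)
catalyst: 40/54 (slack 14)
By complementary slackness, a constraint with positive slack has shadow price 0 → catalyst, labor.

catalyst, labor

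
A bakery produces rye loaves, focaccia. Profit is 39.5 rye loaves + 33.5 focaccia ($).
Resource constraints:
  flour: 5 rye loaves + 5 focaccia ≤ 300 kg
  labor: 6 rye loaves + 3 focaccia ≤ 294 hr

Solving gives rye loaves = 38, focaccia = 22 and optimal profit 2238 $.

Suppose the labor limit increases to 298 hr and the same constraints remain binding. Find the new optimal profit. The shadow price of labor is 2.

Δb = 4, so new z* = 2238 + (2)·(4) = 2238 + 8 = 2246.

2246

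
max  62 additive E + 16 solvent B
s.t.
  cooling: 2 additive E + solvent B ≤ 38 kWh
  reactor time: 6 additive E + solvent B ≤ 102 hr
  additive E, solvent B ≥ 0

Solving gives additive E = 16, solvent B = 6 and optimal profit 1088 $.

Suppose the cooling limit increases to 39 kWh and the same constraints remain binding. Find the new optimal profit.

Check each constraint at x*: cooling 38/38 (tight); reactor time 102/102 (tight).
The binding rows give the dual system: 2·y_cooling + 6·y_reactor time = 62 and 1·y_cooling + 1·y_reactor time = 16.
→ y_cooling = 8.5 and y_reactor time = 7.5.
Δz = y_cooling·Δb = 8.5 × (1) = 8.5, so new z* = 1088 + 8.5 = 1096.5.

1096.5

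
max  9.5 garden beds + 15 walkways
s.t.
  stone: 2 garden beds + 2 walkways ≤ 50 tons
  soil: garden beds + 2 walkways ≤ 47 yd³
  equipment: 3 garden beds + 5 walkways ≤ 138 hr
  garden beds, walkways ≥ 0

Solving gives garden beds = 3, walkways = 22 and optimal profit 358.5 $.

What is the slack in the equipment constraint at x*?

equipment used = 3·3 + 5·22 = 119; slack = 138 − 119 = 19.

19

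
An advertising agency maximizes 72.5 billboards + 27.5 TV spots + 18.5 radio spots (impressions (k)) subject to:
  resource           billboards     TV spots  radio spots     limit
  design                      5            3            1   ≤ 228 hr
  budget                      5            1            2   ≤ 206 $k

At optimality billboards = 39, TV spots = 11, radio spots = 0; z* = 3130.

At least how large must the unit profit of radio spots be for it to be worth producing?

Both design and budget are binding at x*.
Dual feasibility on the basic columns requires 5·y_design + 5·y_budget = 72.5, 3·y_design + 1·y_budget = 27.5.
Solving: y_design = 6.5, y_budget = 8.
radio spots enters the basis when its profit ≥ yᵀa₃ = 6.5·1 + 8·2 = 22.5.

22.5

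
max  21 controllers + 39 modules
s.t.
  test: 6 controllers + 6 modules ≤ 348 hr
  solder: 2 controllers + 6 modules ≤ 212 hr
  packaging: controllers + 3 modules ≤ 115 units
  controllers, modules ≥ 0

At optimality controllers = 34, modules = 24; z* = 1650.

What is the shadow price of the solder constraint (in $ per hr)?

4.5

Check each constraint at x*: test 348/348 (tight); solder 212/212 (tight); packaging 106/115 (slack 9).
Slack constraints have shadow price 0 (complementary slackness).
Dual feasibility on the basic columns requires 6·y_test + 2·y_solder = 21, 6·y_test + 6·y_solder = 39.
This yields shadow prices y_test = 2, y_solder = 4.5.
Shadow price of solder = 4.5.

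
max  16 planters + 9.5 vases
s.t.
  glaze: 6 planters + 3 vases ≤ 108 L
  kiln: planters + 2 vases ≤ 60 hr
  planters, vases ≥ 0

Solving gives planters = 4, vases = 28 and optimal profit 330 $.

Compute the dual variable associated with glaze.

2.5

At the optimum: glaze uses 108 of 108 (binding); kiln uses 60 of 60 (binding).
From A_Bᵀ y = c: 6·y_glaze + 1·y_kiln = 16; 3·y_glaze + 2·y_kiln = 9.5.
→ y_glaze = 2.5 and y_kiln = 1.
Shadow price of glaze = 2.5.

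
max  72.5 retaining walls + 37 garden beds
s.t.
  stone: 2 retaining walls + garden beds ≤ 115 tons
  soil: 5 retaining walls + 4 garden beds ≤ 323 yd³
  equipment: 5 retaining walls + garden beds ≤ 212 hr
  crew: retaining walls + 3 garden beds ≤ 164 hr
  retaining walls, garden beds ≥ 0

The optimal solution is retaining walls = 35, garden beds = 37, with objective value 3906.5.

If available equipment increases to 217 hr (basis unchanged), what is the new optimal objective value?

3941.5

Binding: soil and equipment. Non-binding: stone (8 unused), crew (18 unused).
By complementary slackness, y = 0 for the non-binding constraints.
From A_Bᵀ y = c: 5·y_soil + 5·y_equipment = 72.5; 4·y_soil + 1·y_equipment = 37.
Solving: y_soil = 7.5, y_equipment = 7.
Δz = y_equipment·Δb = 7 × (5) = 35, so new z* = 3906.5 + 35 = 3941.5.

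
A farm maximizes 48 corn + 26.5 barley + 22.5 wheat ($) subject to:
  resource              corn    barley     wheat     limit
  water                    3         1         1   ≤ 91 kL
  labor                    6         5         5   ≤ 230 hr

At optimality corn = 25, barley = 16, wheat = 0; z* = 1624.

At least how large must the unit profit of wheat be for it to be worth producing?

Both water and labor are binding at x*.
Dual feasibility on the basic columns requires 3·y_water + 6·y_labor = 48, 1·y_water + 5·y_labor = 26.5.
This yields shadow prices y_water = 9, y_labor = 3.5.
wheat enters the basis when its profit ≥ yᵀa₃ = 9·1 + 3.5·5 = 26.5.

26.5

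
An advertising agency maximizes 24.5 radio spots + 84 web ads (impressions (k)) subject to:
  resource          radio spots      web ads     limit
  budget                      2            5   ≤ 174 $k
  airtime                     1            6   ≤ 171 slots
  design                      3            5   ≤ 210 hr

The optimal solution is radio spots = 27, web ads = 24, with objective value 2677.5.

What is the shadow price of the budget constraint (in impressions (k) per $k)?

9

Binding: budget and airtime. Non-binding: design (9 unused).
Slack constraints have shadow price 0 (complementary slackness).
Dual feasibility on the basic columns requires 2·y_budget + 1·y_airtime = 24.5, 5·y_budget + 6·y_airtime = 84.
Solving: y_budget = 9, y_airtime = 6.5.
Shadow price of budget = 9.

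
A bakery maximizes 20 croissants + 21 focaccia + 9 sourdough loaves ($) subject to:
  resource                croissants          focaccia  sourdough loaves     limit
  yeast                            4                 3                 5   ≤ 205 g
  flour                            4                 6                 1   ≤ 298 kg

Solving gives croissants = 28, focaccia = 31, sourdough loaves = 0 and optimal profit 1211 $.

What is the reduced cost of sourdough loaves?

Both yeast and flour are binding at x*.
Dual feasibility on the basic columns requires 4·y_yeast + 4·y_flour = 20, 3·y_yeast + 6·y_flour = 21.
→ y_yeast = 3 and y_flour = 2.
Reduced cost of sourdough loaves: c₃ − yᵀa₃ = 9 − (3·5 + 2·1) = 9 − 17 = -8.

-8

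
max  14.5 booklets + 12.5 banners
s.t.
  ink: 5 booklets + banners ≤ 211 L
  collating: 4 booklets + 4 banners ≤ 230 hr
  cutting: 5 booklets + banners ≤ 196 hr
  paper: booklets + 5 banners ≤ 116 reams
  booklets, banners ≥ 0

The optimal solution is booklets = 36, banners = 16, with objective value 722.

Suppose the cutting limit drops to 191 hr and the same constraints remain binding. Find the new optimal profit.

709.5

Check each constraint at x*: ink 196/211 (slack 15); collating 208/230 (slack 22); cutting 196/196 (tight); paper 116/116 (tight).
By complementary slackness, y = 0 for the non-binding constraints.
From A_Bᵀ y = c: 5·y_cutting + 1·y_paper = 14.5; 1·y_cutting + 5·y_paper = 12.5.
→ y_cutting = 2.5 and y_paper = 2.
Δz = y_cutting·Δb = 2.5 × (-5) = -12.5, so new z* = 722 − 12.5 = 709.5.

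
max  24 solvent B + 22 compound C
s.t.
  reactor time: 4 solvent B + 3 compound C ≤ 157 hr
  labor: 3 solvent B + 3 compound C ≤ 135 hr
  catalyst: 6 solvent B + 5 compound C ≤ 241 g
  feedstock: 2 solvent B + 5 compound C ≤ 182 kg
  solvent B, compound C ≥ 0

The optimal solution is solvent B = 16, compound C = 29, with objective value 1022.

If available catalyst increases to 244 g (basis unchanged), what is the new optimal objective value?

Check each constraint at x*: reactor time 151/157 (slack 6); labor 135/135 (tight); catalyst 241/241 (tight); feedstock 177/182 (slack 5).
By complementary slackness, y = 0 for the non-binding constraints.
Dual feasibility on the basic columns requires 3·y_labor + 6·y_catalyst = 24, 3·y_labor + 5·y_catalyst = 22.
→ y_labor = 4 and y_catalyst = 2.
Δz = y_catalyst·Δb = 2 × (3) = 6, so new z* = 1022 + 6 = 1028.

1028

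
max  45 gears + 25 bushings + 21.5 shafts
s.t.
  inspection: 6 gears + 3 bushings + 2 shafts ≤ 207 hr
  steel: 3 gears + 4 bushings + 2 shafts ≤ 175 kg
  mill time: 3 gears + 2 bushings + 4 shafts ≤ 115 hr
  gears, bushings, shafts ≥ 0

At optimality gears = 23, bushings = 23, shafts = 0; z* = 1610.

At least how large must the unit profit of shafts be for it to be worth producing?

At the optimum: inspection uses 207 of 207 (binding); steel uses 161 of 175 (slack = 14); mill time uses 115 of 115 (binding).
Since steel is not tight, its dual is 0.
From A_Bᵀ y = c: 6·y_inspection + 3·y_mill time = 45; 3·y_inspection + 2·y_mill time = 25.
→ y_inspection = 5 and y_mill time = 5.
shafts enters the basis when its profit ≥ yᵀa₃ = 5·2 + 5·4 = 30.

30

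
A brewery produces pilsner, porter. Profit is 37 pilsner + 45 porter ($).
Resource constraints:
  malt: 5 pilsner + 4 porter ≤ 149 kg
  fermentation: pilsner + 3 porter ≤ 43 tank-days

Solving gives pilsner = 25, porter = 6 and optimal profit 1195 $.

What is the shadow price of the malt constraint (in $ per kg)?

6

Both malt and fermentation are binding at x*.
The binding rows give the dual system: 5·y_malt + 1·y_fermentation = 37 and 4·y_malt + 3·y_fermentation = 45.
→ y_malt = 6 and y_fermentation = 7.
Shadow price of malt = 6.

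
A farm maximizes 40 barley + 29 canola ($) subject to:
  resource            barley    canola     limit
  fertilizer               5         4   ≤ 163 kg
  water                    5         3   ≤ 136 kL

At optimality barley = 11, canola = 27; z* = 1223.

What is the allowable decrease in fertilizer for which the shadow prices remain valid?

Binding constraints: fertilizer, water. The basis is B = [[5,4],[5,3]] with det -5.
Per unit decrease in fertilizer, x* moves by d = (0.6, -1).
The basis stays optimal until canola reaches 0; allowable decrease = 27 kg.

27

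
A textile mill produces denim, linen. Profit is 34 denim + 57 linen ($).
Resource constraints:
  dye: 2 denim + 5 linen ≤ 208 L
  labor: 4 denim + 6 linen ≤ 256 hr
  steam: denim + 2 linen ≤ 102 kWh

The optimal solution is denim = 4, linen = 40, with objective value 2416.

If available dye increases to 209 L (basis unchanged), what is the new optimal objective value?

Binding: dye and labor. Non-binding: steam (18 unused).
Slack constraints have shadow price 0 (complementary slackness).
Dual feasibility on the basic columns requires 2·y_dye + 4·y_labor = 34, 5·y_dye + 6·y_labor = 57.
Solving: y_dye = 3, y_labor = 7.
Δz = y_dye·Δb = 3 × (1) = 3, so new z* = 2416 + 3 = 2419.

2419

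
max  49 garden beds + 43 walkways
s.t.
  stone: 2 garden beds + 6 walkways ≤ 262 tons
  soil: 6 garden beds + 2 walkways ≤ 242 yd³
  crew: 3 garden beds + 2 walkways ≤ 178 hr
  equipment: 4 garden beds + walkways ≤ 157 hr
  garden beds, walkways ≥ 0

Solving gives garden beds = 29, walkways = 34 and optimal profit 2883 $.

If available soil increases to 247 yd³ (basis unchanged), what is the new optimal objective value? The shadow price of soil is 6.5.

2915.5

Δb = 5, so new z* = 2883 + (6.5)·(5) = 2883 + 32.5 = 2915.5.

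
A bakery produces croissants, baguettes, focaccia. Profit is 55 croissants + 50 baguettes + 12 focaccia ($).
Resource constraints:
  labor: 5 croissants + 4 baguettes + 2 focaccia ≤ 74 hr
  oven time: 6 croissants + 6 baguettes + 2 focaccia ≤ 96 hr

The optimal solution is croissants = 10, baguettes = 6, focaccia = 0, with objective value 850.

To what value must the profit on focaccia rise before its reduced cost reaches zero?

20

At the optimum: labor uses 74 of 74 (binding); oven time uses 96 of 96 (binding).
From A_Bᵀ y = c: 5·y_labor + 6·y_oven time = 55; 4·y_labor + 6·y_oven time = 50.
→ y_labor = 5 and y_oven time = 5.
focaccia enters the basis when its profit ≥ yᵀa₃ = 5·2 + 5·2 = 20.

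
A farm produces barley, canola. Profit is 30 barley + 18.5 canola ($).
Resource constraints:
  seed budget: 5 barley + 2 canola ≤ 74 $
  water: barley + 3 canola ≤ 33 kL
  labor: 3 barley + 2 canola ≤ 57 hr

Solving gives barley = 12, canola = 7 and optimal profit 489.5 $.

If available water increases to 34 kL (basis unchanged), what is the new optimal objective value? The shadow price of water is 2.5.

Δb = 1, so new z* = 489.5 + (2.5)·(1) = 489.5 + 2.5 = 492.

492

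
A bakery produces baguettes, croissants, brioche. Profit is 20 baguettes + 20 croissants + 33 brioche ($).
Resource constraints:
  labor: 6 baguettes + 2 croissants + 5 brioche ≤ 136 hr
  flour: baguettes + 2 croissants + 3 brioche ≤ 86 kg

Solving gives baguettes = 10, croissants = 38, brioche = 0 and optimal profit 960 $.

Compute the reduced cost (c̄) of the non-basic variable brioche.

-1

At the optimum: labor uses 136 of 136 (binding); flour uses 86 of 86 (binding).
From A_Bᵀ y = c: 6·y_labor + 1·y_flour = 20; 2·y_labor + 2·y_flour = 20.
Solving: y_labor = 2, y_flour = 8.
Reduced cost of brioche: c₃ − yᵀa₃ = 33 − (2·5 + 8·3) = 33 − 34 = -1.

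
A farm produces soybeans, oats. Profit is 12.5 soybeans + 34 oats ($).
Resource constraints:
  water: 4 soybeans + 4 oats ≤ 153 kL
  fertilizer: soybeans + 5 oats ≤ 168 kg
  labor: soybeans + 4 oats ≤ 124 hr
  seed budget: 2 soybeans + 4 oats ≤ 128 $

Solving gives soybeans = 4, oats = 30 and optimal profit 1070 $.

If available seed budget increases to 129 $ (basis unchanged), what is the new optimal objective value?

Check each constraint at x*: water 136/153 (slack 17); fertilizer 154/168 (slack 14); labor 124/124 (tight); seed budget 128/128 (tight).
Since water, fertilizer are not tight, their duals are 0.
The binding rows give the dual system: 1·y_labor + 2·y_seed budget = 12.5 and 4·y_labor + 4·y_seed budget = 34.
This yields shadow prices y_labor = 4.5, y_seed budget = 4.
Δz = y_seed budget·Δb = 4 × (1) = 4, so new z* = 1070 + 4 = 1074.

1074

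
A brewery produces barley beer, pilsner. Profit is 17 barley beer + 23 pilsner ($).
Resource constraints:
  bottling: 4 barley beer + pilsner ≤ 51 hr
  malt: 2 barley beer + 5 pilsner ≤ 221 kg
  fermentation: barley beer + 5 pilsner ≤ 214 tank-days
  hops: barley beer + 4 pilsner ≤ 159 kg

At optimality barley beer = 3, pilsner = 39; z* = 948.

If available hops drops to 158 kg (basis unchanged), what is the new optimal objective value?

At the optimum: bottling uses 51 of 51 (binding); malt uses 201 of 221 (slack = 20); fermentation uses 198 of 214 (slack = 16); hops uses 159 of 159 (binding).
By complementary slackness, y = 0 for the non-binding constraints.
Dual feasibility on the basic columns requires 4·y_bottling + 1·y_hops = 17, 1·y_bottling + 4·y_hops = 23.
→ y_bottling = 3 and y_hops = 5.
Δz = y_hops·Δb = 5 × (-1) = -5, so new z* = 948 − 5 = 943.

943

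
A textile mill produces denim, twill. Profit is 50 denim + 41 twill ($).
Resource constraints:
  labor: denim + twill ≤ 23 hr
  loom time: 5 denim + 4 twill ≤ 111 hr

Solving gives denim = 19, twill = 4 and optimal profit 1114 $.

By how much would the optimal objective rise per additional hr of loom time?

Both labor and loom time are binding at x*.
The binding rows give the dual system: 1·y_labor + 5·y_loom time = 50 and 1·y_labor + 4·y_loom time = 41.
→ y_labor = 5 and y_loom time = 9.
Shadow price of loom time = 9.

9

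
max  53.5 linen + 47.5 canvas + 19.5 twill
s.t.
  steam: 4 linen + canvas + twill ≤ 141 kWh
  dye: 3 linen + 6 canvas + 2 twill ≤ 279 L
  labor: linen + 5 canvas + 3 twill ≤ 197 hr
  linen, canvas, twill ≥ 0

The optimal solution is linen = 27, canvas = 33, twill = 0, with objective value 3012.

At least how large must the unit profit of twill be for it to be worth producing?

Binding: steam and dye. Non-binding: labor (5 unused).
Slack constraints have shadow price 0 (complementary slackness).
Dual feasibility on the basic columns requires 4·y_steam + 3·y_dye = 53.5, 1·y_steam + 6·y_dye = 47.5.
This yields shadow prices y_steam = 8.5, y_dye = 6.5.
twill enters the basis when its profit ≥ yᵀa₃ = 8.5·1 + 6.5·2 = 21.5.

21.5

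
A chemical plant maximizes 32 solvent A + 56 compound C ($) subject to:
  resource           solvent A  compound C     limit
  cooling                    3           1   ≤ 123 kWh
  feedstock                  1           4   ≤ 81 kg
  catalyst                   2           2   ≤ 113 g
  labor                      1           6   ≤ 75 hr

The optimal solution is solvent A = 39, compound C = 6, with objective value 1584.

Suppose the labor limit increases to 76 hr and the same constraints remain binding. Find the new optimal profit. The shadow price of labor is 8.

Δb = 1, so new z* = 1584 + (8)·(1) = 1584 + 8 = 1592.

1592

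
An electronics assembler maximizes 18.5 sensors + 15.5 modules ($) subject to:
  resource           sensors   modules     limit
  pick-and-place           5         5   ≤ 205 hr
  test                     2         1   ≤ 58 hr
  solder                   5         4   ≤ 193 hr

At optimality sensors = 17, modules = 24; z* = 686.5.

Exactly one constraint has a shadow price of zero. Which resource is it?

pick-and-place: 205/205 (binding)
test: 58/58 (binding)
solder: 181/193 (slack 12)
By complementary slackness, a constraint with positive slack has shadow price 0 → solder.

solder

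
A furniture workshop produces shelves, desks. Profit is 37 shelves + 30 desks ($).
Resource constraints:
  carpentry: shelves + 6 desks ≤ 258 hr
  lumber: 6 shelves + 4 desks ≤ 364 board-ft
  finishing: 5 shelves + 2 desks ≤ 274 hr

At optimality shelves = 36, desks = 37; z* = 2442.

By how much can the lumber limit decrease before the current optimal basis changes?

192

Binding constraints: carpentry, lumber. The basis is B = [[1,6],[6,4]] with det -32.
Per unit decrease in lumber, x* moves by d = (-0.1875, 0.03125).
The basis stays optimal until shelves reaches 0; allowable decrease = 192 board-ft.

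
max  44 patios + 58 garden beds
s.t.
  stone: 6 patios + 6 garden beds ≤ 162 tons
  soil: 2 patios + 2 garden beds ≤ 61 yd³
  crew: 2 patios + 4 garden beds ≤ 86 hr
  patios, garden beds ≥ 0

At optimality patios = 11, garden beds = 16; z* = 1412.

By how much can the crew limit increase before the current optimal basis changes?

Binding constraints: stone, crew. The basis is B = [[6,6],[2,4]] with det 12.
Per unit increase in crew, x* moves by d = (-0.5, 0.5).
The basis stays optimal until patios reaches 0; allowable increase = 22 hr.

22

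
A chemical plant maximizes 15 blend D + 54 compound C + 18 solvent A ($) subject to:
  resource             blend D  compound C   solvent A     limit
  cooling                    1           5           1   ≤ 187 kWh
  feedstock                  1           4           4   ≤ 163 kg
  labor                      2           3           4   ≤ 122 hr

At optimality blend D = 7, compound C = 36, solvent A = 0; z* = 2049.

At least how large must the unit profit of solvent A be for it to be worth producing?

Check each constraint at x*: cooling 187/187 (tight); feedstock 151/163 (slack 12); labor 122/122 (tight).
Slack constraints have shadow price 0 (complementary slackness).
The binding rows give the dual system: 1·y_cooling + 2·y_labor = 15 and 5·y_cooling + 3·y_labor = 54.
This yields shadow prices y_cooling = 9, y_labor = 3.
solvent A enters the basis when its profit ≥ yᵀa₃ = 9·1 + 3·4 = 21.

21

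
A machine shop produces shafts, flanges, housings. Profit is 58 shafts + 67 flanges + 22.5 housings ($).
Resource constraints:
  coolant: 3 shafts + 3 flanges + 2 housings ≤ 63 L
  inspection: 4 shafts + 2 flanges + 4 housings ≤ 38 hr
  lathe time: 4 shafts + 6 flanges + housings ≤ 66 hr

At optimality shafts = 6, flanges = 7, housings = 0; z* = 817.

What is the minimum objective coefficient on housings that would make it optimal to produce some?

29.5

Check each constraint at x*: coolant 39/63 (slack 24); inspection 38/38 (tight); lathe time 66/66 (tight).
Slack constraints have shadow price 0 (complementary slackness).
The binding rows give the dual system: 4·y_inspection + 4·y_lathe time = 58 and 2·y_inspection + 6·y_lathe time = 67.
→ y_inspection = 5 and y_lathe time = 9.5.
housings enters the basis when its profit ≥ yᵀa₃ = 5·4 + 9.5·1 = 29.5.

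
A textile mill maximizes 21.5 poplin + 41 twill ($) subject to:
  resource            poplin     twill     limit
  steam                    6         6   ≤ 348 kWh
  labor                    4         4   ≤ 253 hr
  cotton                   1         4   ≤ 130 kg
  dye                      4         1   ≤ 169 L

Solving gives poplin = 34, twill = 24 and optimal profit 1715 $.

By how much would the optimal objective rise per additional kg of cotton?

Check each constraint at x*: steam 348/348 (tight); labor 232/253 (slack 21); cotton 130/130 (tight); dye 160/169 (slack 9).
Since labor, dye are not tight, their duals are 0.
The binding rows give the dual system: 6·y_steam + 1·y_cotton = 21.5 and 6·y_steam + 4·y_cotton = 41.
→ y_steam = 2.5 and y_cotton = 6.5.
Shadow price of cotton = 6.5.

6.5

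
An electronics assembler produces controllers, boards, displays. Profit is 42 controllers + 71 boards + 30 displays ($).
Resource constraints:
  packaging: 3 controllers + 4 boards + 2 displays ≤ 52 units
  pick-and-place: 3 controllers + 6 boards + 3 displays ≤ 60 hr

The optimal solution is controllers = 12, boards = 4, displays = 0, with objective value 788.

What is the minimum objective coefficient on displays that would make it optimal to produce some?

35.5

Check each constraint at x*: packaging 52/52 (tight); pick-and-place 60/60 (tight).
From A_Bᵀ y = c: 3·y_packaging + 3·y_pick-and-place = 42; 4·y_packaging + 6·y_pick-and-place = 71.
This yields shadow prices y_packaging = 6.5, y_pick-and-place = 7.5.
displays enters the basis when its profit ≥ yᵀa₃ = 6.5·2 + 7.5·3 = 35.5.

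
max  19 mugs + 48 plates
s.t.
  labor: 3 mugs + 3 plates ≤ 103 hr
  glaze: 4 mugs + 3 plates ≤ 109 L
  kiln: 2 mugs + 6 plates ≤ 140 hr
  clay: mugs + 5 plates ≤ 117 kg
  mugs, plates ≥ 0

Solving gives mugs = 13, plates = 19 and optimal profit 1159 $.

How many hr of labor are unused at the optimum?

labor used = 3·13 + 3·19 = 96; slack = 103 − 96 = 7.

7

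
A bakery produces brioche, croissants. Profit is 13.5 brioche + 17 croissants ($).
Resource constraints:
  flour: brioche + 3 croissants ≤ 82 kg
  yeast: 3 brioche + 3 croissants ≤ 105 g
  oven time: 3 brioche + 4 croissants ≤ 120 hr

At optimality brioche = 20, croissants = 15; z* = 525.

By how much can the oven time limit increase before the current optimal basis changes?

8.5

Binding constraints: yeast, oven time. The basis is B = [[3,3],[3,4]] with det 3.
Per unit increase in oven time, x* moves by d = (-1, 1).
The basis stays optimal until flour becomes binding; allowable increase = 8.5 hr.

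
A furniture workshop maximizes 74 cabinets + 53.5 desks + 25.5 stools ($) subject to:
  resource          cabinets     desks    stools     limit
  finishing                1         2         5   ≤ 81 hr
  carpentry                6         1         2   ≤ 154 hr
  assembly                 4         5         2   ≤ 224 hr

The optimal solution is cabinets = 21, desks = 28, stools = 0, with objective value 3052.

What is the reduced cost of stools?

-5.5

At the optimum: finishing uses 77 of 81 (slack = 4); carpentry uses 154 of 154 (binding); assembly uses 224 of 224 (binding).
By complementary slackness, y = 0 for the non-binding constraint.
Dual feasibility on the basic columns requires 6·y_carpentry + 4·y_assembly = 74, 1·y_carpentry + 5·y_assembly = 53.5.
→ y_carpentry = 6 and y_assembly = 9.5.
Reduced cost of stools: c₃ − yᵀa₃ = 25.5 − (6·2 + 9.5·2) = 25.5 − 31 = -5.5.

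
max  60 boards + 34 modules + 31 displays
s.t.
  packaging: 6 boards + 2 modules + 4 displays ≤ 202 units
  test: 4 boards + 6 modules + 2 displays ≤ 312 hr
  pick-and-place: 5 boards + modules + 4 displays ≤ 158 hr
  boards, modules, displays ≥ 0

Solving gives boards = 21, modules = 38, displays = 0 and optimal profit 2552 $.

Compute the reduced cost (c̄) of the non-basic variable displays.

Check each constraint at x*: packaging 202/202 (tight); test 312/312 (tight); pick-and-place 143/158 (slack 15).
Slack constraints have shadow price 0 (complementary slackness).
From A_Bᵀ y = c: 6·y_packaging + 4·y_test = 60; 2·y_packaging + 6·y_test = 34.
This yields shadow prices y_packaging = 8, y_test = 3.
Reduced cost of displays: c₃ − yᵀa₃ = 31 − (8·4 + 3·2) = 31 − 38 = -7.

-7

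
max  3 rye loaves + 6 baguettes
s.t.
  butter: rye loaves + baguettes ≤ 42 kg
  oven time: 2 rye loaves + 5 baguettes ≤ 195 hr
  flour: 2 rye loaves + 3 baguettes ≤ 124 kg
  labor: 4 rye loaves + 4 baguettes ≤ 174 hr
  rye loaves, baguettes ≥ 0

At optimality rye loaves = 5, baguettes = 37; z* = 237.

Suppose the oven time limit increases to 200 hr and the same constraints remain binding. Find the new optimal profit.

Binding: butter and oven time. Non-binding: flour (3 unused), labor (6 unused).
Since flour, labor are not tight, their duals are 0.
From A_Bᵀ y = c: 1·y_butter + 2·y_oven time = 3; 1·y_butter + 5·y_oven time = 6.
Solving: y_butter = 1, y_oven time = 1.
Δz = y_oven time·Δb = 1 × (5) = 5, so new z* = 237 + 5 = 242.

242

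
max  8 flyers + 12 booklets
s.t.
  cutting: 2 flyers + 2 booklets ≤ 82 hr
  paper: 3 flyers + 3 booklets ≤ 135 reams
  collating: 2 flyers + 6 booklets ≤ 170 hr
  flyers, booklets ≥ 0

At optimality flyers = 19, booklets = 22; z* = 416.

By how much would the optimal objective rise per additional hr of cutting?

3

At the optimum: cutting uses 82 of 82 (binding); paper uses 123 of 135 (slack = 12); collating uses 170 of 170 (binding).
Slack constraints have shadow price 0 (complementary slackness).
From A_Bᵀ y = c: 2·y_cutting + 2·y_collating = 8; 2·y_cutting + 6·y_collating = 12.
Solving: y_cutting = 3, y_collating = 1.
Shadow price of cutting = 3.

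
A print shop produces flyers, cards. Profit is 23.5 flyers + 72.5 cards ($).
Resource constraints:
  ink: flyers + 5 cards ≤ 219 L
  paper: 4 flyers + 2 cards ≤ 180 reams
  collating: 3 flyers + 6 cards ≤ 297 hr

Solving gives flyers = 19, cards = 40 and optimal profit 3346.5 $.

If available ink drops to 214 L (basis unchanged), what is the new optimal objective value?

At the optimum: ink uses 219 of 219 (binding); paper uses 156 of 180 (slack = 24); collating uses 297 of 297 (binding).
Slack constraints have shadow price 0 (complementary slackness).
The binding rows give the dual system: 1·y_ink + 3·y_collating = 23.5 and 5·y_ink + 6·y_collating = 72.5.
Solving: y_ink = 8.5, y_collating = 5.
Δz = y_ink·Δb = 8.5 × (-5) = -42.5, so new z* = 3346.5 − 42.5 = 3304.

3304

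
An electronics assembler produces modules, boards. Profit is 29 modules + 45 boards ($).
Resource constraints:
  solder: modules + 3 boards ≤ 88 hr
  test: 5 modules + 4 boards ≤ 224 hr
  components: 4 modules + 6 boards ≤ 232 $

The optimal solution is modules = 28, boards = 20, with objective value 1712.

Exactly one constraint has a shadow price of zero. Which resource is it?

solder: 88/88 (binding)
test: 220/224 (slack 4)
components: 232/232 (binding)
By complementary slackness, a constraint with positive slack has shadow price 0 → test.

test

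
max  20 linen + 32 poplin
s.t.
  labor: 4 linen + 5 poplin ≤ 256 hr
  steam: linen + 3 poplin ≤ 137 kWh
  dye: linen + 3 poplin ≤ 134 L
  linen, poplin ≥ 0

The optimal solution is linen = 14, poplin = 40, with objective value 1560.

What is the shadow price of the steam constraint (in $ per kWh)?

0

At the optimum: labor uses 256 of 256 (binding); steam uses 134 of 137 (slack = 3); dye uses 134 of 134 (binding).
By complementary slackness, y = 0 for the non-binding constraint.
Dual feasibility on the basic columns requires 4·y_labor + 1·y_dye = 20, 5·y_labor + 3·y_dye = 32.
This yields shadow prices y_labor = 4, y_dye = 4.
Shadow price of steam = 0.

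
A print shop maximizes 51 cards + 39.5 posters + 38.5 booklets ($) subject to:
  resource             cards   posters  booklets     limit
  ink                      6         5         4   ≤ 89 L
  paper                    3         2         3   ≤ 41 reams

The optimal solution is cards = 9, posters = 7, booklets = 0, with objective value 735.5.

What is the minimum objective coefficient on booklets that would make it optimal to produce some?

40

Check each constraint at x*: ink 89/89 (tight); paper 41/41 (tight).
From A_Bᵀ y = c: 6·y_ink + 3·y_paper = 51; 5·y_ink + 2·y_paper = 39.5.
→ y_ink = 5.5 and y_paper = 6.
booklets enters the basis when its profit ≥ yᵀa₃ = 5.5·4 + 6·3 = 40.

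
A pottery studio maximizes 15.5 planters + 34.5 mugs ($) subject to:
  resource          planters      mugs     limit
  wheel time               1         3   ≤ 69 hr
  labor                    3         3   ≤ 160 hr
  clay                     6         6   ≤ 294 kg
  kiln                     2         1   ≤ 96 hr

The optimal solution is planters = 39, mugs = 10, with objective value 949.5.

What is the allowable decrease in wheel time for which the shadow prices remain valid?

Binding constraints: wheel time, clay. The basis is B = [[1,3],[6,6]] with det -12.
Per unit decrease in wheel time, x* moves by d = (0.5, -0.5).
The basis stays optimal until kiln becomes binding; allowable decrease = 16 hr.

16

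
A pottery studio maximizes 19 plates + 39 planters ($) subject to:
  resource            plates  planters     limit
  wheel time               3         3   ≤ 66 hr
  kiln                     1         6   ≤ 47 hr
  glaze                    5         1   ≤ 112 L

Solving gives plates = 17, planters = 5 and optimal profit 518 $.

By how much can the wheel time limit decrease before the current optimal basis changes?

Binding constraints: wheel time, kiln. The basis is B = [[3,3],[1,6]] with det 15.
Per unit decrease in wheel time, x* moves by d = (-0.4, 0.0667).
The basis stays optimal until plates reaches 0; allowable decrease = 42.5 hr.

42.5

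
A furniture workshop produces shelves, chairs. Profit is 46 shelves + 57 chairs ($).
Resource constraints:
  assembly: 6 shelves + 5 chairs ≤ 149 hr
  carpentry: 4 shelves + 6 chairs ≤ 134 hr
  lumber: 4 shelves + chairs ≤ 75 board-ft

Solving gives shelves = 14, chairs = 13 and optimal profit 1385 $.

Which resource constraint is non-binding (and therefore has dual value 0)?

assembly: 149/149 (binding)
carpentry: 134/134 (binding)
lumber: 69/75 (slack 6)
By complementary slackness, a constraint with positive slack has shadow price 0 → lumber.

lumber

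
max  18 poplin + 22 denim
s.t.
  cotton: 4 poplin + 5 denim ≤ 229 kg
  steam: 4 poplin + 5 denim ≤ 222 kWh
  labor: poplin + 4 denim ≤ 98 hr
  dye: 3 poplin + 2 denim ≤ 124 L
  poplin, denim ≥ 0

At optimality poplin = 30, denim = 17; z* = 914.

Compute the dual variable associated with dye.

At the optimum: cotton uses 205 of 229 (slack = 24); steam uses 205 of 222 (slack = 17); labor uses 98 of 98 (binding); dye uses 124 of 124 (binding).
Since cotton, steam are not tight, their duals are 0.
Dual feasibility on the basic columns requires 1·y_labor + 3·y_dye = 18, 4·y_labor + 2·y_dye = 22.
Solving: y_labor = 3, y_dye = 5.
Shadow price of dye = 5.

5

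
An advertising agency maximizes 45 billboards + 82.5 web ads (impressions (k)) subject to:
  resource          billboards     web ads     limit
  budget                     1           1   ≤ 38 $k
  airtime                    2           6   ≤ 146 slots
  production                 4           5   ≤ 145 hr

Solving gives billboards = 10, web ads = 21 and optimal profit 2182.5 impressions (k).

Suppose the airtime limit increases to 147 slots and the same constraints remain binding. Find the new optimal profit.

2190

At the optimum: budget uses 31 of 38 (slack = 7); airtime uses 146 of 146 (binding); production uses 145 of 145 (binding).
Since budget is not tight, its dual is 0.
The binding rows give the dual system: 2·y_airtime + 4·y_production = 45 and 6·y_airtime + 5·y_production = 82.5.
→ y_airtime = 7.5 and y_production = 7.5.
Δz = y_airtime·Δb = 7.5 × (1) = 7.5, so new z* = 2182.5 + 7.5 = 2190.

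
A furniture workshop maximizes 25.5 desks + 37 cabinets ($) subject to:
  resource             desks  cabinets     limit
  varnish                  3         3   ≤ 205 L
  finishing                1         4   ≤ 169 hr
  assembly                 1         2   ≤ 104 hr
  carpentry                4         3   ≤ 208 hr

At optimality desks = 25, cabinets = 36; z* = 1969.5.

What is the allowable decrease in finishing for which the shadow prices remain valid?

Binding constraints: finishing, carpentry. The basis is B = [[1,4],[4,3]] with det -13.
Per unit decrease in finishing, x* moves by d = (0.2308, -0.3077).
The basis stays optimal until cabinets reaches 0; allowable decrease = 117 hr.

117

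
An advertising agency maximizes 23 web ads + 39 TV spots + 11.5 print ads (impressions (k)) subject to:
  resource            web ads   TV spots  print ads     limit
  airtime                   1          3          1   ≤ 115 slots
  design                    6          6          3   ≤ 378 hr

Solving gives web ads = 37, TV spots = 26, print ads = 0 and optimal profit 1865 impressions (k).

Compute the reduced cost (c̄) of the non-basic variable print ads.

Both airtime and design are binding at x*.
The binding rows give the dual system: 1·y_airtime + 6·y_design = 23 and 3·y_airtime + 6·y_design = 39.
This yields shadow prices y_airtime = 8, y_design = 2.5.
Reduced cost of print ads: c₃ − yᵀa₃ = 11.5 − (8·1 + 2.5·3) = 11.5 − 15.5 = -4.

-4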